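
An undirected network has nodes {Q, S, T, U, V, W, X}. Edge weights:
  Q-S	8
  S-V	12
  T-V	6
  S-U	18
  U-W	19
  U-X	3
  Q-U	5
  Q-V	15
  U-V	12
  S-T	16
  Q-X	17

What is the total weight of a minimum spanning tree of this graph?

Prim, starting at Q.
Step 1: frontier [Q-U 5, Q-S 8, Q-V 15, Q-X 17] → take Q-U (5); add U.
Step 2: frontier [Q-S 8, Q-V 15, Q-X 17, U-X 3, U-V 12, S-U 18, U-W 19] → take U-X (3); add X.
Step 3: frontier [Q-S 8, Q-V 15, U-V 12, S-U 18, U-W 19] → take Q-S (8); add S.
Step 4: frontier [Q-V 15, S-V 12, S-T 16, U-V 12, U-W 19] → take S-V (12); add V.
Step 5: frontier [S-T 16, U-W 19, T-V 6] → take T-V (6); add T.
Step 6: frontier [U-W 19] → take U-W (19); add W.
MST edges: Q-U, U-X, Q-S, S-V, T-V, U-W; total weight 5+3+8+12+6+19 = 53.

53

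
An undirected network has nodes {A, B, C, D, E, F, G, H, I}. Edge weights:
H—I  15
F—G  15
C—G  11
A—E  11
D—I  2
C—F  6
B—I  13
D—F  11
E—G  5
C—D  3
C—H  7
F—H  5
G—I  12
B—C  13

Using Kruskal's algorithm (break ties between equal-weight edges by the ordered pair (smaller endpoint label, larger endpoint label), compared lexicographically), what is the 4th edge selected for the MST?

F-H

Sort edges by weight, then run Kruskal:
D—I (2): add — endpoints in different components.
C—D (3): add — endpoints in different components.
E—G (5): add — endpoints in different components.
F—H (5): add — endpoints in different components.
C—F (6): add — endpoints in different components.
C—H (7): skip — C and H already connected.
A—E (11): add — endpoints in different components.
C—G (11): add — endpoints in different components.
D—F (11): skip — D and F already connected.
G—I (12): skip — G and I already connected.
B—C (13): add — endpoints in different components.
The 4th edge added is F—H.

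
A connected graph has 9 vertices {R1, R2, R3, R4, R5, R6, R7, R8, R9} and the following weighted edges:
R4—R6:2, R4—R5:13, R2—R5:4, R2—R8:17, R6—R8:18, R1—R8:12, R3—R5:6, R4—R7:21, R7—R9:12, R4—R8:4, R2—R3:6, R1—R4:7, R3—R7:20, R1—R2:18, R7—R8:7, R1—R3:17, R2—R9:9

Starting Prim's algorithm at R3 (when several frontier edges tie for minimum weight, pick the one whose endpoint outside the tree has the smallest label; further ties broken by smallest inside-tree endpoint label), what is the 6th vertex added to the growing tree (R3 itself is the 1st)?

R8

Grow the tree from R3 using Prim:
Step 1: cheapest edge leaving the tree is R2—R3 (6); add R2.
Step 2: cheapest edge leaving the tree is R2—R5 (4); add R5.
Step 3: cheapest edge leaving the tree is R2—R9 (9); add R9.
Step 4: cheapest edge leaving the tree is R7—R9 (12); add R7.
Step 5: cheapest edge leaving the tree is R7—R8 (7); add R8.
Step 6: cheapest edge leaving the tree is R4—R8 (4); add R4.
Step 7: cheapest edge leaving the tree is R4—R6 (2); add R6.
Step 8: cheapest edge leaving the tree is R1—R4 (7); add R1.
Vertex order: R3, R2, R5, R9, R7, R8, R4, R6, R1. The 6th vertex is R8.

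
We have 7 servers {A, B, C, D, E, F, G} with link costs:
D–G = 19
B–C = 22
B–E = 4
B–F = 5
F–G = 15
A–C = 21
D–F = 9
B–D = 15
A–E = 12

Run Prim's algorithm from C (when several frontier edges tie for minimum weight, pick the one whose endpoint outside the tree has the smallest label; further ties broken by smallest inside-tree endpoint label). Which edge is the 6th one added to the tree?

Prim's algorithm from C:
Step 1: cheapest edge leaving the tree is A–C (21); add A.
Step 2: cheapest edge leaving the tree is A–E (12); add E.
Step 3: cheapest edge leaving the tree is B–E (4); add B.
Step 4: cheapest edge leaving the tree is B–F (5); add F.
Step 5: cheapest edge leaving the tree is D–F (9); add D.
Step 6: cheapest edge leaving the tree is F–G (15); add G.
The 6th edge added is F–G.

F-G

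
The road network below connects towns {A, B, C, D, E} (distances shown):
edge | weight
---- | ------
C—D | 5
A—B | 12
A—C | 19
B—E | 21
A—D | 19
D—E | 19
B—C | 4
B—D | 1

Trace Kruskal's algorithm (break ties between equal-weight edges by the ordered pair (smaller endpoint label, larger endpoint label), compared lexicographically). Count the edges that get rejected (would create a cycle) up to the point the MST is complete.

3

Sort edges by weight, then run Kruskal:
B—D (1): add — endpoints in different components.
B—C (4): add — endpoints in different components.
C—D (5): skip — C and D already connected.
A—B (12): add — endpoints in different components.
A—C (19): skip — A and C already connected.
A—D (19): skip — A and D already connected.
D—E (19): add — endpoints in different components.
Edges rejected before the tree was complete: 3.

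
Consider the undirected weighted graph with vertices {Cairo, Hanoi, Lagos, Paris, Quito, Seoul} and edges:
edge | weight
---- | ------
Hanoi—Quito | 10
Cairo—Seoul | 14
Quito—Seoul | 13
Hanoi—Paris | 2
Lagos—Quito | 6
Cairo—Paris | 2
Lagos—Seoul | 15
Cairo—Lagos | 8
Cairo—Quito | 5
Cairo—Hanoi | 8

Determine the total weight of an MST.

Kruskal's algorithm — process edges by increasing weight (ties by edge label):
Cairo—Paris (2): add. Components now {Hanoi} {Seoul} {Cairo,Paris} {Quito} {Lagos}
Hanoi—Paris (2): add. Components now {Cairo,Hanoi,Paris} {Seoul} {Quito} {Lagos}
Cairo—Quito (5): add. Components now {Cairo,Hanoi,Paris,Quito} {Seoul} {Lagos}
Lagos—Quito (6): add. Components now {Cairo,Hanoi,Lagos,Paris,Quito} {Seoul}
Cairo—Hanoi (8): skip — Hanoi and Cairo already connected.
Cairo—Lagos (8): skip — Cairo and Lagos already connected.
Hanoi—Quito (10): skip — Hanoi and Quito already connected.
Quito—Seoul (13): add. Components now {Cairo,Hanoi,Lagos,Paris,Quito,Seoul}
MST edges: Cairo—Paris, Hanoi—Paris, Cairo—Quito, Lagos—Quito, Quito—Seoul; total weight 2+2+5+6+13 = 28.

28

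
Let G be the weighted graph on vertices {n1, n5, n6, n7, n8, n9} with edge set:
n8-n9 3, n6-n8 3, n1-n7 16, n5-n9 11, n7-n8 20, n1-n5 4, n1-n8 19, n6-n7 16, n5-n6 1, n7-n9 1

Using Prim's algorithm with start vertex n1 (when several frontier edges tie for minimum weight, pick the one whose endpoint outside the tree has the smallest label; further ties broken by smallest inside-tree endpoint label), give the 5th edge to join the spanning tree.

n7-n9

Prim's algorithm from n1:
Step 1: cheapest edge leaving the tree is n1-n5 (4); add n5.
Step 2: cheapest edge leaving the tree is n5-n6 (1); add n6.
Step 3: cheapest edge leaving the tree is n6-n8 (3); add n8.
Step 4: cheapest edge leaving the tree is n8-n9 (3); add n9.
Step 5: cheapest edge leaving the tree is n7-n9 (1); add n7.
The 5th edge added is n7-n9.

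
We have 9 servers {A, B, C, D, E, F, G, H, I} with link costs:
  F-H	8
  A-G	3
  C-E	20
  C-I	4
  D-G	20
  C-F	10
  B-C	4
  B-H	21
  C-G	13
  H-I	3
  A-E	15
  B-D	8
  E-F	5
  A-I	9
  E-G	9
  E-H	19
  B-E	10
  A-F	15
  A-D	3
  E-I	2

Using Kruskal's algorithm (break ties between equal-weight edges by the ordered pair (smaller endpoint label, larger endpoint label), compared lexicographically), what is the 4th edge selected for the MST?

Kruskal's algorithm — process edges by increasing weight (ties by edge label):
E-I (2): add — endpoints in different components.
A-D (3): add — endpoints in different components.
A-G (3): add — endpoints in different components.
H-I (3): add — endpoints in different components.
B-C (4): add — endpoints in different components.
C-I (4): add — endpoints in different components.
E-F (5): add — endpoints in different components.
B-D (8): add — endpoints in different components.
The 4th edge added is H-I.

H-I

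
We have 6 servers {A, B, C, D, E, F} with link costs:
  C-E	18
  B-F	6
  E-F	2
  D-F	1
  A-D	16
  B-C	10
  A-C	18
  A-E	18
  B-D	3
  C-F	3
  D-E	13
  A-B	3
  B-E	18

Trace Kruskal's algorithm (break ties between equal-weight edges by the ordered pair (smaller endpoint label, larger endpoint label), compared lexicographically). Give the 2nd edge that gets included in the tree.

Kruskal's algorithm — process edges by increasing weight (ties by edge label):
D-F (1): add — endpoints in different components.
E-F (2): add — endpoints in different components.
A-B (3): add — endpoints in different components.
B-D (3): add — endpoints in different components.
C-F (3): add — endpoints in different components.
The 2nd edge added is E-F.

E-F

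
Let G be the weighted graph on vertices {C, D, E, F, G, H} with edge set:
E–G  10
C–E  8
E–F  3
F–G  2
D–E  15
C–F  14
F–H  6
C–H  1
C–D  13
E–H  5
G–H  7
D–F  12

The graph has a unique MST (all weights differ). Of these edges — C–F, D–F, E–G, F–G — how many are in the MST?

Kruskal: consider edges lightest-first.
C–H (1): add — endpoints in different components.
F–G (2): add — endpoints in different components.
E–F (3): add — endpoints in different components.
E–H (5): add — endpoints in different components.
F–H (6): skip — F and H already connected.
G–H (7): skip — G and H already connected.
C–E (8): skip — C and E already connected.
E–G (10): skip — E and G already connected.
D–F (12): add — endpoints in different components.
MST edge set: {C–H, F–G, E–F, E–H, D–F}.
Of the listed edges, {D–F, F–G} are in the MST → 2.

2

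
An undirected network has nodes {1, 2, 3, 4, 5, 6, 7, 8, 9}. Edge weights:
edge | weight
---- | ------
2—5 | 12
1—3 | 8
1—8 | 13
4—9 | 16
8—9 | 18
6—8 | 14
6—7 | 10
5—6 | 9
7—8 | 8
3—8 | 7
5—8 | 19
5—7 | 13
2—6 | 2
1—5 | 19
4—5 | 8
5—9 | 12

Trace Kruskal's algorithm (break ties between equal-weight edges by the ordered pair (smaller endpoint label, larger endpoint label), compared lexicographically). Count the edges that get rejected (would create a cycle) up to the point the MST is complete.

Kruskal's algorithm — process edges by increasing weight (ties by edge label):
2—6 (2): add — endpoints in different components.
3—8 (7): add — endpoints in different components.
1—3 (8): add — endpoints in different components.
4—5 (8): add — endpoints in different components.
7—8 (8): add — endpoints in different components.
5—6 (9): add — endpoints in different components.
6—7 (10): add — endpoints in different components.
2—5 (12): skip — 2 and 5 already connected.
5—9 (12): add — endpoints in different components.
Edges rejected before the tree was complete: 1.

1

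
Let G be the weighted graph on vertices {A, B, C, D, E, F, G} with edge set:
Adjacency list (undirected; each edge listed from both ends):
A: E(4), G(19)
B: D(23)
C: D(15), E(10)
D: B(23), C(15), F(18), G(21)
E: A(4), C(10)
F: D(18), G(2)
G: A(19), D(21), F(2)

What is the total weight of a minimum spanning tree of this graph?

72

Kruskal's algorithm — process edges by increasing weight (ties by edge label):
F-G (2): add — endpoints in different components.
A-E (4): add — endpoints in different components.
C-E (10): add — endpoints in different components.
C-D (15): add — endpoints in different components.
D-F (18): add — endpoints in different components.
A-G (19): skip — A and G already connected.
D-G (21): skip — D and G already connected.
B-D (23): add — endpoints in different components.
MST edges: F-G, A-E, C-E, C-D, D-F, B-D; total weight 2+4+10+15+18+23 = 72.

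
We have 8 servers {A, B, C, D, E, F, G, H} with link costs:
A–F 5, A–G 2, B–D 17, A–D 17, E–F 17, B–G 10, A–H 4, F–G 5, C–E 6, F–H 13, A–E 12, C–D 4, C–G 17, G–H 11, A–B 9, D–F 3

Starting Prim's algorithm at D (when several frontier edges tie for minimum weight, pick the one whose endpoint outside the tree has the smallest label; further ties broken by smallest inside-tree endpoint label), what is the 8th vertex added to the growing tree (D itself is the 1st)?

B

Grow the tree from D using Prim:
Step 1: cheapest edge leaving the tree is D–F (3); add F.
Step 2: cheapest edge leaving the tree is C–D (4); add C.
Step 3: cheapest edge leaving the tree is A–F (5); add A.
Step 4: cheapest edge leaving the tree is A–G (2); add G.
Step 5: cheapest edge leaving the tree is A–H (4); add H.
Step 6: cheapest edge leaving the tree is C–E (6); add E.
Step 7: cheapest edge leaving the tree is A–B (9); add B.
Vertex order: D, F, C, A, G, H, E, B. The 8th vertex is B.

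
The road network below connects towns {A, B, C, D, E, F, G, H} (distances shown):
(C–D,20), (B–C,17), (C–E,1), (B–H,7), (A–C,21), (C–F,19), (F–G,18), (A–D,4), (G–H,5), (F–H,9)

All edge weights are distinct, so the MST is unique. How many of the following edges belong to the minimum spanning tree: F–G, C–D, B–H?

2

Kruskal: consider edges lightest-first.
C–E (1): add — endpoints in different components.
A–D (4): add — endpoints in different components.
G–H (5): add — endpoints in different components.
B–H (7): add — endpoints in different components.
F–H (9): add — endpoints in different components.
B–C (17): add — endpoints in different components.
F–G (18): skip — F and G already connected.
C–F (19): skip — C and F already connected.
C–D (20): add — endpoints in different components.
MST edge set: {C–E, A–D, G–H, B–H, F–H, B–C, C–D}.
Of the listed edges, {C–D, B–H} are in the MST → 2.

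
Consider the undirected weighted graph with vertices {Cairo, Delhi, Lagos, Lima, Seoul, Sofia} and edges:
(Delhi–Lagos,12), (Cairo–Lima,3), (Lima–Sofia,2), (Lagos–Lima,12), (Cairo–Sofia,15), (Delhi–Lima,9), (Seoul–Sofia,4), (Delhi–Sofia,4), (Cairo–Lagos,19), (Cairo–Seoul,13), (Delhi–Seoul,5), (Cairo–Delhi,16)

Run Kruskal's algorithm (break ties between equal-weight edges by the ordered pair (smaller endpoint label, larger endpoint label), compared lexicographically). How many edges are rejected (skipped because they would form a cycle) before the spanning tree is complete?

2

Sort edges by weight, then run Kruskal:
Lima–Sofia (2): add — endpoints in different components.
Cairo–Lima (3): add — endpoints in different components.
Delhi–Sofia (4): add — endpoints in different components.
Seoul–Sofia (4): add — endpoints in different components.
Delhi–Seoul (5): skip — Seoul and Delhi already connected.
Delhi–Lima (9): skip — Lima and Delhi already connected.
Delhi–Lagos (12): add — endpoints in different components.
Edges rejected before the tree was complete: 2.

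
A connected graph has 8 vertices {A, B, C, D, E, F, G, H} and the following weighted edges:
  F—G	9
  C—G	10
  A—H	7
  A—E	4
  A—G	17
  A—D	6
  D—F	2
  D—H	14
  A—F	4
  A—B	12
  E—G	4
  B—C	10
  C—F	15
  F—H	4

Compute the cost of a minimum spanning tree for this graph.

Kruskal: consider edges lightest-first.
D—F (2): add — endpoints in different components.
A—E (4): add — endpoints in different components.
A—F (4): add — endpoints in different components.
E—G (4): add — endpoints in different components.
F—H (4): add — endpoints in different components.
A—D (6): skip — A and D already connected.
A—H (7): skip — A and H already connected.
F—G (9): skip — F and G already connected.
B—C (10): add — endpoints in different components.
C—G (10): add — endpoints in different components.
MST edges: D—F, A—E, A—F, E—G, F—H, B—C, C—G; total weight 2+4+4+4+4+10+10 = 38.

38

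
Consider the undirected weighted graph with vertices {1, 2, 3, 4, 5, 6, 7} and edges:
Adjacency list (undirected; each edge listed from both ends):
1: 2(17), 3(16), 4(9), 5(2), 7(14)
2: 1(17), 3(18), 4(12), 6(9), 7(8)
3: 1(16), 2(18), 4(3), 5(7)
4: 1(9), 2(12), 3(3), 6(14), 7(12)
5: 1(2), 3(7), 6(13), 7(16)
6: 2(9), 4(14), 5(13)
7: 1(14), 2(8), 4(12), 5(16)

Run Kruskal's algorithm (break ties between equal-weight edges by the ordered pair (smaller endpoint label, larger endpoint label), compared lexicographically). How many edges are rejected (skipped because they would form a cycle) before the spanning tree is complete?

1

Sort edges by weight, then run Kruskal:
1-5 (2): add — endpoints in different components.
3-4 (3): add — endpoints in different components.
3-5 (7): add — endpoints in different components.
2-7 (8): add — endpoints in different components.
1-4 (9): skip — 1 and 4 already connected.
2-6 (9): add — endpoints in different components.
2-4 (12): add — endpoints in different components.
Edges rejected before the tree was complete: 1.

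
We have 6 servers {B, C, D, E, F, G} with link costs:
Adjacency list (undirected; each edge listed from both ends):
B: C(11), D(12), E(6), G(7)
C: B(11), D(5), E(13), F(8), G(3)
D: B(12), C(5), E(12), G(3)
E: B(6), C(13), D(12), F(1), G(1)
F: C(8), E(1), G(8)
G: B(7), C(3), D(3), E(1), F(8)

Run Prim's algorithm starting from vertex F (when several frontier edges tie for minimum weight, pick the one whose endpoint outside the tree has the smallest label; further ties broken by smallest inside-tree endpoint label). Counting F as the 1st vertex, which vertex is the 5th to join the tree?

D

Grow the tree from F using Prim:
Step 1: cheapest edge leaving the tree is E F (1); add E.
Step 2: cheapest edge leaving the tree is E G (1); add G.
Step 3: cheapest edge leaving the tree is C G (3); add C.
Step 4: cheapest edge leaving the tree is D G (3); add D.
Step 5: cheapest edge leaving the tree is B E (6); add B.
Vertex order: F, E, G, C, D, B. The 5th vertex is D.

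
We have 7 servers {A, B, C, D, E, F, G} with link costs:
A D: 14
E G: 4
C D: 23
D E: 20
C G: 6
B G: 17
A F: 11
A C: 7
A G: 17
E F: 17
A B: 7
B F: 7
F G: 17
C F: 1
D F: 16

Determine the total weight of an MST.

39

Prim, starting at G.
Step 1: cheapest edge leaving the tree is E G (4); add E.
Step 2: cheapest edge leaving the tree is C G (6); add C.
Step 3: cheapest edge leaving the tree is C F (1); add F.
Step 4: cheapest edge leaving the tree is A C (7); add A.
Step 5: cheapest edge leaving the tree is A B (7); add B.
Step 6: cheapest edge leaving the tree is A D (14); add D.
MST edges: E G, C G, C F, A C, A B, A D; total weight 4+6+1+7+7+14 = 39.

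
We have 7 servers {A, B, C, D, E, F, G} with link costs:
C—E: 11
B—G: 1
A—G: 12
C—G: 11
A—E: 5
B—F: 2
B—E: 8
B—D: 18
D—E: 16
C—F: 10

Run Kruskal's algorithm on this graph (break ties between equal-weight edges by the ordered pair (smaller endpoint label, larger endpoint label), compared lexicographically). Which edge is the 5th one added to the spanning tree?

Kruskal: consider edges lightest-first.
B—G (1): add. Components now {A} {B,G} {C} {D} {E} {F}
B—F (2): add. Components now {A} {B,F,G} {C} {D} {E}
A—E (5): add. Components now {A,E} {B,F,G} {C} {D}
B—E (8): add. Components now {A,B,E,F,G} {C} {D}
C—F (10): add. Components now {A,B,C,E,F,G} {D}
C—E (11): skip — C and E already connected.
C—G (11): skip — C and G already connected.
A—G (12): skip — A and G already connected.
D—E (16): add. Components now {A,B,C,D,E,F,G}
The 5th edge added is C—F.

C-F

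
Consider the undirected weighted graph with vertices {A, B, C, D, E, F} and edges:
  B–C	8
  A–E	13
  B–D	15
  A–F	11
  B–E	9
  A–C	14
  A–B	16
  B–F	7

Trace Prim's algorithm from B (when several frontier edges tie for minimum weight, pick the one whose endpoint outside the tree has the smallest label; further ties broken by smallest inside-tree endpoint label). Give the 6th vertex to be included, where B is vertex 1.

Prim's algorithm from B:
Step 1: cheapest edge leaving the tree is B–F (7); add F.
Step 2: cheapest edge leaving the tree is B–C (8); add C.
Step 3: cheapest edge leaving the tree is B–E (9); add E.
Step 4: cheapest edge leaving the tree is A–F (11); add A.
Step 5: cheapest edge leaving the tree is B–D (15); add D.
Vertex order: B, F, C, E, A, D. The 6th vertex is D.

D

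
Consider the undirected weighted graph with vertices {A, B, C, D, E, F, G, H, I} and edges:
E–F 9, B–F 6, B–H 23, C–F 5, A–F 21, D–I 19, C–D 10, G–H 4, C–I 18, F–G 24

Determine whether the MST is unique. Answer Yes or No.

Yes

Kruskal: consider edges lightest-first.
G–H (4): add — endpoints in different components.
C–F (5): add — endpoints in different components.
B–F (6): add — endpoints in different components.
E–F (9): add — endpoints in different components.
C–D (10): add — endpoints in different components.
C–I (18): add — endpoints in different components.
D–I (19): skip — D and I already connected.
A–F (21): add — endpoints in different components.
B–H (23): add — endpoints in different components.
Every non-tree edge has weight strictly greater than the heaviest edge on the tree path between its endpoints, so the MST is unique.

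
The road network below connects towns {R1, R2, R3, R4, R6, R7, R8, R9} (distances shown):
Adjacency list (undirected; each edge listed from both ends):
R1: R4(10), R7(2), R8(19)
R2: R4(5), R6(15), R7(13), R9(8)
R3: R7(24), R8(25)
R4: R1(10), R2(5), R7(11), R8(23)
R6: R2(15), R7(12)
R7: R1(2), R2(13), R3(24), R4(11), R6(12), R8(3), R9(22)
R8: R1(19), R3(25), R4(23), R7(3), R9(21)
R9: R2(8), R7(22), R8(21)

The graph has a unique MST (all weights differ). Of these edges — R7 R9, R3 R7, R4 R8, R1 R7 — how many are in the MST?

2

Sort edges by weight, then run Kruskal:
R1 R7 (2): add — endpoints in different components.
R7 R8 (3): add — endpoints in different components.
R2 R4 (5): add — endpoints in different components.
R2 R9 (8): add — endpoints in different components.
R1 R4 (10): add — endpoints in different components.
R4 R7 (11): skip — R7 and R4 already connected.
R6 R7 (12): add — endpoints in different components.
R2 R7 (13): skip — R7 and R2 already connected.
R2 R6 (15): skip — R6 and R2 already connected.
R1 R8 (19): skip — R8 and R1 already connected.
R8 R9 (21): skip — R8 and R9 already connected.
R7 R9 (22): skip — R7 and R9 already connected.
R4 R8 (23): skip — R4 and R8 already connected.
R3 R7 (24): add — endpoints in different components.
MST edge set: {R1 R7, R7 R8, R2 R4, R2 R9, R1 R4, R6 R7, R3 R7}.
Of the listed edges, {R3 R7, R1 R7} are in the MST → 2.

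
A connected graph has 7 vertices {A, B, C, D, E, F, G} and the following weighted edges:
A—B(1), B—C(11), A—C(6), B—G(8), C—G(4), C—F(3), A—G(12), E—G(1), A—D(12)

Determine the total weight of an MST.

Kruskal's algorithm — process edges by increasing weight (ties by edge label):
A—B (1): add — endpoints in different components.
E—G (1): add — endpoints in different components.
C—F (3): add — endpoints in different components.
C—G (4): add — endpoints in different components.
A—C (6): add — endpoints in different components.
B—G (8): skip — B and G already connected.
B—C (11): skip — B and C already connected.
A—D (12): add — endpoints in different components.
MST edges: A—B, E—G, C—F, C—G, A—C, A—D; total weight 1+1+3+4+6+12 = 27.

27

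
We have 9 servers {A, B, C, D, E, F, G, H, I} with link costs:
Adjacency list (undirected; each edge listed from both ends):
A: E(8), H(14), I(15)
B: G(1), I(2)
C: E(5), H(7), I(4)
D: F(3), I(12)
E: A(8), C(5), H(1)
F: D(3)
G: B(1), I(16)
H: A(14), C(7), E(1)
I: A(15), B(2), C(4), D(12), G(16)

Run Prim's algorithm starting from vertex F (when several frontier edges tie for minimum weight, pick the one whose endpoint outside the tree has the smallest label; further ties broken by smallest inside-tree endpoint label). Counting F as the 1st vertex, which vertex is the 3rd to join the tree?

Grow the tree from F using Prim:
Step 1: frontier [D—F 3] → take D—F (3); add D.
Step 2: frontier [D—I 12] → take D—I (12); add I.
Step 3: frontier [B—I 2, C—I 4, A—I 15, G—I 16] → take B—I (2); add B.
Step 4: frontier [B—G 1, C—I 4, A—I 15, G—I 16] → take B—G (1); add G.
Step 5: frontier [C—I 4, A—I 15] → take C—I (4); add C.
Step 6: frontier [C—E 5, C—H 7, A—I 15] → take C—E (5); add E.
Step 7: frontier [C—H 7, E—H 1, A—E 8, A—I 15] → take E—H (1); add H.
Step 8: frontier [A—E 8, A—H 14, A—I 15] → take A—E (8); add A.
Vertex order: F, D, I, B, G, C, E, H, A. The 3rd vertex is I.

I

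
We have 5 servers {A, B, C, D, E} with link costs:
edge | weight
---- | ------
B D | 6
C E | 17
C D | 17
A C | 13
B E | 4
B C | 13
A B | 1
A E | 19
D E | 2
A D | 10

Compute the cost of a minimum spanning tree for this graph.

Prim, starting at E.
Step 1: cheapest edge leaving the tree is D E (2); add D.
Step 2: cheapest edge leaving the tree is B E (4); add B.
Step 3: cheapest edge leaving the tree is A B (1); add A.
Step 4: cheapest edge leaving the tree is A C (13); add C.
MST edges: D E, B E, A B, A C; total weight 2+4+1+13 = 20.

20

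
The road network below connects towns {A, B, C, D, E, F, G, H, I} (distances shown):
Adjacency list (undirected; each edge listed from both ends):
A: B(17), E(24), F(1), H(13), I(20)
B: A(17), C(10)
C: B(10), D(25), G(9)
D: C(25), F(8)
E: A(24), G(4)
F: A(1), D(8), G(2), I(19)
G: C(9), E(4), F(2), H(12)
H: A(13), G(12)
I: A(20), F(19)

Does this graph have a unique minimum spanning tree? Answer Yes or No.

Kruskal: consider edges lightest-first.
A-F (1): add — endpoints in different components.
F-G (2): add — endpoints in different components.
E-G (4): add — endpoints in different components.
D-F (8): add — endpoints in different components.
C-G (9): add — endpoints in different components.
B-C (10): add — endpoints in different components.
G-H (12): add — endpoints in different components.
A-H (13): skip — A and H already connected.
A-B (17): skip — A and B already connected.
F-I (19): add — endpoints in different components.
Every non-tree edge has weight strictly greater than the heaviest edge on the tree path between its endpoints, so the MST is unique.

Yes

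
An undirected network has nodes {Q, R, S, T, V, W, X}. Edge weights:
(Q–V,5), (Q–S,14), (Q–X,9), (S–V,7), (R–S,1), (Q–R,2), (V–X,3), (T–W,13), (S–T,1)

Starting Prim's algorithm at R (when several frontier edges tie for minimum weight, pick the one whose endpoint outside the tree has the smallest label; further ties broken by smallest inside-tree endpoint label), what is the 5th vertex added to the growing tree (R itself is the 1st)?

Prim, starting at R.
Step 1: cheapest edge leaving the tree is R–S (1); add S.
Step 2: cheapest edge leaving the tree is S–T (1); add T.
Step 3: cheapest edge leaving the tree is Q–R (2); add Q.
Step 4: cheapest edge leaving the tree is Q–V (5); add V.
Step 5: cheapest edge leaving the tree is V–X (3); add X.
Step 6: cheapest edge leaving the tree is T–W (13); add W.
Vertex order: R, S, T, Q, V, X, W. The 5th vertex is V.

V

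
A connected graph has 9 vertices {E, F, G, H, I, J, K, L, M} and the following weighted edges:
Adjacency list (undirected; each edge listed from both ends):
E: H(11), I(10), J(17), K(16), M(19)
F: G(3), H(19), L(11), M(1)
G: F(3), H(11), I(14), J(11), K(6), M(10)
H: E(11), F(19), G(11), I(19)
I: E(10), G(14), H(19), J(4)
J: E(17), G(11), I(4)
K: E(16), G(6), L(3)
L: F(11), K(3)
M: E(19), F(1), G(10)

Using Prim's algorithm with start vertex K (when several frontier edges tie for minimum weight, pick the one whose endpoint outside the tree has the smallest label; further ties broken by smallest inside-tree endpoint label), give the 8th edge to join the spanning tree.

I-J

Prim, starting at K.
Step 1: cheapest edge leaving the tree is K-L (3); add L.
Step 2: cheapest edge leaving the tree is G-K (6); add G.
Step 3: cheapest edge leaving the tree is F-G (3); add F.
Step 4: cheapest edge leaving the tree is F-M (1); add M.
Step 5: cheapest edge leaving the tree is G-H (11); add H.
Step 6: cheapest edge leaving the tree is E-H (11); add E.
Step 7: cheapest edge leaving the tree is E-I (10); add I.
Step 8: cheapest edge leaving the tree is I-J (4); add J.
The 8th edge added is I-J.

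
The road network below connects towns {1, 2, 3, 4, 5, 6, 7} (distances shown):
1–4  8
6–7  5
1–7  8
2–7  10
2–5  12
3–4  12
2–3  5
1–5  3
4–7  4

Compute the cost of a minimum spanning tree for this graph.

Grow the tree from 2 using Prim:
Step 1: cheapest edge leaving the tree is 2–3 (5); add 3.
Step 2: cheapest edge leaving the tree is 2–7 (10); add 7.
Step 3: cheapest edge leaving the tree is 4–7 (4); add 4.
Step 4: cheapest edge leaving the tree is 6–7 (5); add 6.
Step 5: cheapest edge leaving the tree is 1–4 (8); add 1.
Step 6: cheapest edge leaving the tree is 1–5 (3); add 5.
MST edges: 2–3, 2–7, 4–7, 6–7, 1–4, 1–5; total weight 5+10+4+5+8+3 = 35.

35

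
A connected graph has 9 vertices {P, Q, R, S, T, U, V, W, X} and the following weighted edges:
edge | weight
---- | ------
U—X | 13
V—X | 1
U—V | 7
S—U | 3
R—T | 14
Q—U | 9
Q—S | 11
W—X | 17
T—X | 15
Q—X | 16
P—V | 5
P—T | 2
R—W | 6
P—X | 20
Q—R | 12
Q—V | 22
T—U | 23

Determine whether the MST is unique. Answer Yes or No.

Kruskal: consider edges lightest-first.
V—X (1): add — endpoints in different components.
P—T (2): add — endpoints in different components.
S—U (3): add — endpoints in different components.
P—V (5): add — endpoints in different components.
R—W (6): add — endpoints in different components.
U—V (7): add — endpoints in different components.
Q—U (9): add — endpoints in different components.
Q—S (11): skip — S and Q already connected.
Q—R (12): add — endpoints in different components.
Every non-tree edge has weight strictly greater than the heaviest edge on the tree path between its endpoints, so the MST is unique.

Yes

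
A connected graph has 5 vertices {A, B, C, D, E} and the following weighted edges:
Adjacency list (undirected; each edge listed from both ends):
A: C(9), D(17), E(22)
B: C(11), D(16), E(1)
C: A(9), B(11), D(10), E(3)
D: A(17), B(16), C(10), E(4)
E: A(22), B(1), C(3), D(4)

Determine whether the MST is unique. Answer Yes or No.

Yes

Kruskal: consider edges lightest-first.
B–E (1): add — endpoints in different components.
C–E (3): add — endpoints in different components.
D–E (4): add — endpoints in different components.
A–C (9): add — endpoints in different components.
Every non-tree edge has weight strictly greater than the heaviest edge on the tree path between its endpoints, so the MST is unique.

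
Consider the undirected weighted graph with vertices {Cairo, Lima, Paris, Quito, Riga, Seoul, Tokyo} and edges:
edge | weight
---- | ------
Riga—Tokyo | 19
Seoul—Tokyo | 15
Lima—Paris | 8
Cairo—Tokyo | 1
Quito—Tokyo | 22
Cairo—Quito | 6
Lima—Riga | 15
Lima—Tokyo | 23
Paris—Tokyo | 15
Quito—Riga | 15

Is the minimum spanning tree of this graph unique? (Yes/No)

Sort edges by weight, then run Kruskal:
Cairo—Tokyo (1): add. Components now {Cairo,Tokyo} {Riga} {Paris} {Lima} {Seoul} {Quito}
Cairo—Quito (6): add. Components now {Cairo,Quito,Tokyo} {Riga} {Paris} {Lima} {Seoul}
Lima—Paris (8): add. Components now {Cairo,Quito,Tokyo} {Riga} {Lima,Paris} {Seoul}
Lima—Riga (15): add. Components now {Cairo,Quito,Tokyo} {Lima,Paris,Riga} {Seoul}
Paris—Tokyo (15): add. Components now {Cairo,Lima,Paris,Quito,Riga,Tokyo} {Seoul}
Quito—Riga (15): skip — Riga and Quito already connected.
Seoul—Tokyo (15): add. Components now {Cairo,Lima,Paris,Quito,Riga,Seoul,Tokyo}
Non-tree edge Quito—Riga has weight 15, equal to the heaviest edge on its tree cycle — swapping gives another MST of the same weight. Not unique.

No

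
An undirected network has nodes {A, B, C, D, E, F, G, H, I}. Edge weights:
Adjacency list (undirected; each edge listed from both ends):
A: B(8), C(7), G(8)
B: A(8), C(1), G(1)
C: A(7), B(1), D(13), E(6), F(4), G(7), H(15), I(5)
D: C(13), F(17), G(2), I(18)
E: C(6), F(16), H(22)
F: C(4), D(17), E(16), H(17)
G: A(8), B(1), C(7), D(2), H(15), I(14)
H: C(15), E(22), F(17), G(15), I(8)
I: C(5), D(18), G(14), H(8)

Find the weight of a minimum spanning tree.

34

Prim, starting at A.
Step 1: cheapest edge leaving the tree is A-C (7); add C.
Step 2: cheapest edge leaving the tree is B-C (1); add B.
Step 3: cheapest edge leaving the tree is B-G (1); add G.
Step 4: cheapest edge leaving the tree is D-G (2); add D.
Step 5: cheapest edge leaving the tree is C-F (4); add F.
Step 6: cheapest edge leaving the tree is C-I (5); add I.
Step 7: cheapest edge leaving the tree is C-E (6); add E.
Step 8: cheapest edge leaving the tree is H-I (8); add H.
MST edges: A-C, B-C, B-G, D-G, C-F, C-I, C-E, H-I; total weight 7+1+1+2+4+5+6+8 = 34.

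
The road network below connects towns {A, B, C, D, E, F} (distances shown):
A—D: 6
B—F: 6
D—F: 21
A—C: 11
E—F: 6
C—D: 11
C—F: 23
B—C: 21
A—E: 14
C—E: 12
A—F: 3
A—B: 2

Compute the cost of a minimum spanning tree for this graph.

Grow the tree from E using Prim:
Step 1: cheapest edge leaving the tree is E—F (6); add F.
Step 2: cheapest edge leaving the tree is A—F (3); add A.
Step 3: cheapest edge leaving the tree is A—B (2); add B.
Step 4: cheapest edge leaving the tree is A—D (6); add D.
Step 5: cheapest edge leaving the tree is A—C (11); add C.
MST edges: E—F, A—F, A—B, A—D, A—C; total weight 6+3+2+6+11 = 28.

28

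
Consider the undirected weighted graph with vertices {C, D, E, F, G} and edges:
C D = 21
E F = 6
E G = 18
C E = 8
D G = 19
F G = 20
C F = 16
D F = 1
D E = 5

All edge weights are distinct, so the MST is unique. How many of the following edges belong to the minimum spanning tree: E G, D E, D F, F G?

3

Sort edges by weight, then run Kruskal:
D F (1): add. Components now {C} {D,F} {E} {G}
D E (5): add. Components now {C} {D,E,F} {G}
E F (6): skip — E and F already connected.
C E (8): add. Components now {C,D,E,F} {G}
C F (16): skip — C and F already connected.
E G (18): add. Components now {C,D,E,F,G}
MST edge set: {D F, D E, C E, E G}.
Of the listed edges, {E G, D E, D F} are in the MST → 3.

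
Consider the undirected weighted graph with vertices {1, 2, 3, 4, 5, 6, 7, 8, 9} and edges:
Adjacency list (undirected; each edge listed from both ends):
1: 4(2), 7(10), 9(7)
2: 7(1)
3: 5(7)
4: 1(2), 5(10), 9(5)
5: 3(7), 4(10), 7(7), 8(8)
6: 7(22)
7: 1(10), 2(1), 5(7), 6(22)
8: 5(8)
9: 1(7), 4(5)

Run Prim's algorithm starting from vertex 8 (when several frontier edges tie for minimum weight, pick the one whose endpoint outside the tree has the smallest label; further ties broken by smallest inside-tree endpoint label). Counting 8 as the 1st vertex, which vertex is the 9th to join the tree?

6

Grow the tree from 8 using Prim:
Step 1: frontier [5—8 8] → take 5—8 (8); add 5.
Step 2: frontier [3—5 7, 5—7 7, 4—5 10] → take 3—5 (7); add 3.
Step 3: frontier [5—7 7, 4—5 10] → take 5—7 (7); add 7.
Step 4: frontier [4—5 10, 2—7 1, 1—7 10, 6—7 22] → take 2—7 (1); add 2.
Step 5: frontier [4—5 10, 1—7 10, 6—7 22] → take 1—7 (10); add 1.
Step 6: frontier [1—4 2, 1—9 7, 4—5 10, 6—7 22] → take 1—4 (2); add 4.
Step 7: frontier [1—9 7, 4—9 5, 6—7 22] → take 4—9 (5); add 9.
Step 8: frontier [6—7 22] → take 6—7 (22); add 6.
Vertex order: 8, 5, 3, 7, 2, 1, 4, 9, 6. The 9th vertex is 6.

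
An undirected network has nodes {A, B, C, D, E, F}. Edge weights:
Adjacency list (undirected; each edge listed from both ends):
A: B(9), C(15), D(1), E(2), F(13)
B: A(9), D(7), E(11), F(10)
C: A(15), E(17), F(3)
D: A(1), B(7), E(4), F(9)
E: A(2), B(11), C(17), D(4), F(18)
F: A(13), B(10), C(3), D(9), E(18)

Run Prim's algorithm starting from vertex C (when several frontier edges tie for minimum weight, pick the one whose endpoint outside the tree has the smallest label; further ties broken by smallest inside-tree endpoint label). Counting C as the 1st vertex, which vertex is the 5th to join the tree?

Prim, starting at C.
Step 1: cheapest edge leaving the tree is C-F (3); add F.
Step 2: cheapest edge leaving the tree is D-F (9); add D.
Step 3: cheapest edge leaving the tree is A-D (1); add A.
Step 4: cheapest edge leaving the tree is A-E (2); add E.
Step 5: cheapest edge leaving the tree is B-D (7); add B.
Vertex order: C, F, D, A, E, B. The 5th vertex is E.

E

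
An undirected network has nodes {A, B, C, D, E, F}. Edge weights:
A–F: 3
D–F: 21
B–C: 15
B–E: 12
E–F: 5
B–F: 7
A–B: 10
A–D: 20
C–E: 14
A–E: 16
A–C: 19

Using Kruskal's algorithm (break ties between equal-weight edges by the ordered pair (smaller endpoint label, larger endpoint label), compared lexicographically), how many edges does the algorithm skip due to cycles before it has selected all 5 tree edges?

Kruskal's algorithm — process edges by increasing weight (ties by edge label):
A–F (3): add — endpoints in different components.
E–F (5): add — endpoints in different components.
B–F (7): add — endpoints in different components.
A–B (10): skip — A and B already connected.
B–E (12): skip — B and E already connected.
C–E (14): add — endpoints in different components.
B–C (15): skip — B and C already connected.
A–E (16): skip — A and E already connected.
A–C (19): skip — A and C already connected.
A–D (20): add — endpoints in different components.
Edges rejected before the tree was complete: 5.

5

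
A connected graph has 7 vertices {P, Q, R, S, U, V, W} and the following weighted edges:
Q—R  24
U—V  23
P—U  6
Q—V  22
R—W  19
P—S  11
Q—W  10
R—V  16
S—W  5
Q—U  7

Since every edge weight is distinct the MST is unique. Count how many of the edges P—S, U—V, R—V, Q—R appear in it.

Kruskal: consider edges lightest-first.
S—W (5): add — endpoints in different components.
P—U (6): add — endpoints in different components.
Q—U (7): add — endpoints in different components.
Q—W (10): add — endpoints in different components.
P—S (11): skip — P and S already connected.
R—V (16): add — endpoints in different components.
R—W (19): add — endpoints in different components.
MST edge set: {S—W, P—U, Q—U, Q—W, R—V, R—W}.
Of the listed edges, {R—V} are in the MST → 1.

1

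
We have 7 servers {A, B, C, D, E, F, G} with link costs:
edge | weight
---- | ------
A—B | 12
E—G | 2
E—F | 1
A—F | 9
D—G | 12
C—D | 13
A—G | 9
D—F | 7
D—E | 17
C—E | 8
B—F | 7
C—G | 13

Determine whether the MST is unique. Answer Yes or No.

Kruskal: consider edges lightest-first.
E—F (1): add — endpoints in different components.
E—G (2): add — endpoints in different components.
B—F (7): add — endpoints in different components.
D—F (7): add — endpoints in different components.
C—E (8): add — endpoints in different components.
A—F (9): add — endpoints in different components.
Non-tree edge A—G has weight 9, equal to the heaviest edge on its tree cycle — swapping gives another MST of the same weight. Not unique.

No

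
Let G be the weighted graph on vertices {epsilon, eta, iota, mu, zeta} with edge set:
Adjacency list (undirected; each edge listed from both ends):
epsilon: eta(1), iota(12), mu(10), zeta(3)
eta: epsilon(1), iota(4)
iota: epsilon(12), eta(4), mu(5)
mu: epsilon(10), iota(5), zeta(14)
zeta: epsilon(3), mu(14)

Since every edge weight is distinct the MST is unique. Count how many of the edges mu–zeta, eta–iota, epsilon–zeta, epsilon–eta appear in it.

3

Kruskal's algorithm — process edges by increasing weight (ties by edge label):
epsilon–eta (1): add. Components now {epsilon,eta} {mu} {zeta} {iota}
epsilon–zeta (3): add. Components now {epsilon,eta,zeta} {mu} {iota}
eta–iota (4): add. Components now {epsilon,eta,iota,zeta} {mu}
iota–mu (5): add. Components now {epsilon,eta,iota,mu,zeta}
MST edge set: {epsilon–eta, epsilon–zeta, eta–iota, iota–mu}.
Of the listed edges, {eta–iota, epsilon–zeta, epsilon–eta} are in the MST → 3.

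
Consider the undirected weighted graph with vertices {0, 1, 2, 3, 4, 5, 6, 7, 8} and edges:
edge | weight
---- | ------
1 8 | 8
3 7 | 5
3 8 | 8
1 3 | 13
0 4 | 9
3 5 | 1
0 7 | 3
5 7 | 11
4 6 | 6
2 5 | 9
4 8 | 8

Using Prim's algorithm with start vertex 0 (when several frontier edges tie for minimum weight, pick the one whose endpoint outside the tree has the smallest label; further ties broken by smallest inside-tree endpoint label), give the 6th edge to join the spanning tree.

Grow the tree from 0 using Prim:
Step 1: cheapest edge leaving the tree is 0 7 (3); add 7.
Step 2: cheapest edge leaving the tree is 3 7 (5); add 3.
Step 3: cheapest edge leaving the tree is 3 5 (1); add 5.
Step 4: cheapest edge leaving the tree is 3 8 (8); add 8.
Step 5: cheapest edge leaving the tree is 1 8 (8); add 1.
Step 6: cheapest edge leaving the tree is 4 8 (8); add 4.
Step 7: cheapest edge leaving the tree is 4 6 (6); add 6.
Step 8: cheapest edge leaving the tree is 2 5 (9); add 2.
The 6th edge added is 4 8.

4-8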